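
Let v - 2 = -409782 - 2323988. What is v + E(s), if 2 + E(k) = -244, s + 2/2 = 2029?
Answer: -2734014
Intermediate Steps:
s = 2028 (s = -1 + 2029 = 2028)
E(k) = -246 (E(k) = -2 - 244 = -246)
v = -2733768 (v = 2 + (-409782 - 2323988) = 2 - 2733770 = -2733768)
v + E(s) = -2733768 - 246 = -2734014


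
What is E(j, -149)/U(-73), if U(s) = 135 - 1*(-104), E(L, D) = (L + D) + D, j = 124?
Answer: -174/239 ≈ -0.72803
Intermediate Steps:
E(L, D) = L + 2*D (E(L, D) = (D + L) + D = L + 2*D)
U(s) = 239 (U(s) = 135 + 104 = 239)
E(j, -149)/U(-73) = (124 + 2*(-149))/239 = (124 - 298)*(1/239) = -174*1/239 = -174/239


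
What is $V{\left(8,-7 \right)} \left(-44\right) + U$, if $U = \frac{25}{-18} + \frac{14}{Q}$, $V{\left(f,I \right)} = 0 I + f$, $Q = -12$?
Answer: $- \frac{3191}{9} \approx -354.56$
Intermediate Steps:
$V{\left(f,I \right)} = f$ ($V{\left(f,I \right)} = 0 + f = f$)
$U = - \frac{23}{9}$ ($U = \frac{25}{-18} + \frac{14}{-12} = 25 \left(- \frac{1}{18}\right) + 14 \left(- \frac{1}{12}\right) = - \frac{25}{18} - \frac{7}{6} = - \frac{23}{9} \approx -2.5556$)
$V{\left(8,-7 \right)} \left(-44\right) + U = 8 \left(-44\right) - \frac{23}{9} = -352 - \frac{23}{9} = - \frac{3191}{9}$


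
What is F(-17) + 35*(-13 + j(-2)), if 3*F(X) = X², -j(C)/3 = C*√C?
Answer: -1076/3 + 210*I*√2 ≈ -358.67 + 296.98*I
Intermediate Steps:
j(C) = -3*C^(3/2) (j(C) = -3*C*√C = -3*C^(3/2))
F(X) = X²/3
F(-17) + 35*(-13 + j(-2)) = (⅓)*(-17)² + 35*(-13 - (-6)*I*√2) = (⅓)*289 + 35*(-13 - (-6)*I*√2) = 289/3 + 35*(-13 + 6*I*√2) = 289/3 + (-455 + 210*I*√2) = -1076/3 + 210*I*√2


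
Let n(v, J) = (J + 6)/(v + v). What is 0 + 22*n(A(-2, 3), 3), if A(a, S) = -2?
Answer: -99/2 ≈ -49.500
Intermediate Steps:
n(v, J) = (6 + J)/(2*v) (n(v, J) = (6 + J)/((2*v)) = (6 + J)*(1/(2*v)) = (6 + J)/(2*v))
0 + 22*n(A(-2, 3), 3) = 0 + 22*((½)*(6 + 3)/(-2)) = 0 + 22*((½)*(-½)*9) = 0 + 22*(-9/4) = 0 - 99/2 = -99/2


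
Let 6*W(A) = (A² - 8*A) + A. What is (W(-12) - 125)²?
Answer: 7569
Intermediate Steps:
W(A) = -7*A/6 + A²/6 (W(A) = ((A² - 8*A) + A)/6 = (A² - 7*A)/6 = -7*A/6 + A²/6)
(W(-12) - 125)² = ((⅙)*(-12)*(-7 - 12) - 125)² = ((⅙)*(-12)*(-19) - 125)² = (38 - 125)² = (-87)² = 7569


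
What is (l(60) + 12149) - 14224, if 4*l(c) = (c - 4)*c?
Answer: -1235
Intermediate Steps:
l(c) = c*(-4 + c)/4 (l(c) = ((c - 4)*c)/4 = ((-4 + c)*c)/4 = (c*(-4 + c))/4 = c*(-4 + c)/4)
(l(60) + 12149) - 14224 = ((1/4)*60*(-4 + 60) + 12149) - 14224 = ((1/4)*60*56 + 12149) - 14224 = (840 + 12149) - 14224 = 12989 - 14224 = -1235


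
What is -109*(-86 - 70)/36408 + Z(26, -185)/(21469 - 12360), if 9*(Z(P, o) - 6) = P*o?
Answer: 101737373/248730354 ≈ 0.40903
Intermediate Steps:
Z(P, o) = 6 + P*o/9 (Z(P, o) = 6 + (P*o)/9 = 6 + P*o/9)
-109*(-86 - 70)/36408 + Z(26, -185)/(21469 - 12360) = -109*(-86 - 70)/36408 + (6 + (⅑)*26*(-185))/(21469 - 12360) = -109*(-156)*(1/36408) + (6 - 4810/9)/9109 = 17004*(1/36408) - 4756/9*1/9109 = 1417/3034 - 4756/81981 = 101737373/248730354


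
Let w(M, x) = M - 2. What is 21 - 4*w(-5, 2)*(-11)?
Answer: -287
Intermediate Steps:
w(M, x) = -2 + M
21 - 4*w(-5, 2)*(-11) = 21 - 4*(-2 - 5)*(-11) = 21 - 4*(-7)*(-11) = 21 + 28*(-11) = 21 - 308 = -287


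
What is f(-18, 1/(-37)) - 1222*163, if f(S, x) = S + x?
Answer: -7370549/37 ≈ -1.9920e+5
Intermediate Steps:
f(-18, 1/(-37)) - 1222*163 = (-18 + 1/(-37)) - 1222*163 = (-18 - 1/37) - 199186 = -667/37 - 199186 = -7370549/37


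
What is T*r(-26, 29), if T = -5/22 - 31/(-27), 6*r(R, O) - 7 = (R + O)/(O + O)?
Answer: 223723/206712 ≈ 1.0823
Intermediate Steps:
r(R, O) = 7/6 + (O + R)/(12*O) (r(R, O) = 7/6 + ((R + O)/(O + O))/6 = 7/6 + ((O + R)/((2*O)))/6 = 7/6 + ((O + R)*(1/(2*O)))/6 = 7/6 + ((O + R)/(2*O))/6 = 7/6 + (O + R)/(12*O))
T = 547/594 (T = -5*1/22 - 31*(-1/27) = -5/22 + 31/27 = 547/594 ≈ 0.92088)
T*r(-26, 29) = 547*((1/12)*(-26 + 15*29)/29)/594 = 547*((1/12)*(1/29)*(-26 + 435))/594 = 547*((1/12)*(1/29)*409)/594 = (547/594)*(409/348) = 223723/206712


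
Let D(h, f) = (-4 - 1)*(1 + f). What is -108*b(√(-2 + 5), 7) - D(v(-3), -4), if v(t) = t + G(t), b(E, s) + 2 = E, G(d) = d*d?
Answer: 201 - 108*√3 ≈ 13.939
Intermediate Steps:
G(d) = d²
b(E, s) = -2 + E
v(t) = t + t²
D(h, f) = -5 - 5*f (D(h, f) = -5*(1 + f) = -5 - 5*f)
-108*b(√(-2 + 5), 7) - D(v(-3), -4) = -108*(-2 + √(-2 + 5)) - (-5 - 5*(-4)) = -108*(-2 + √3) - (-5 + 20) = (216 - 108*√3) - 1*15 = (216 - 108*√3) - 15 = 201 - 108*√3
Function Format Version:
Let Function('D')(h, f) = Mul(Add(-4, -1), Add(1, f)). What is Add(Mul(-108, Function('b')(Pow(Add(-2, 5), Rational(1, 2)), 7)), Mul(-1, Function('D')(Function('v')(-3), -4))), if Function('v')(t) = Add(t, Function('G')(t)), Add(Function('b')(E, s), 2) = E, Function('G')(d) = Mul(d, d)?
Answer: Add(201, Mul(-108, Pow(3, Rational(1, 2)))) ≈ 13.939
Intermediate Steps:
Function('G')(d) = Pow(d, 2)
Function('b')(E, s) = Add(-2, E)
Function('v')(t) = Add(t, Pow(t, 2))
Function('D')(h, f) = Add(-5, Mul(-5, f)) (Function('D')(h, f) = Mul(-5, Add(1, f)) = Add(-5, Mul(-5, f)))
Add(Mul(-108, Function('b')(Pow(Add(-2, 5), Rational(1, 2)), 7)), Mul(-1, Function('D')(Function('v')(-3), -4))) = Add(Mul(-108, Add(-2, Pow(Add(-2, 5), Rational(1, 2)))), Mul(-1, Add(-5, Mul(-5, -4)))) = Add(Mul(-108, Add(-2, Pow(3, Rational(1, 2)))), Mul(-1, Add(-5, 20))) = Add(Add(216, Mul(-108, Pow(3, Rational(1, 2)))), Mul(-1, 15)) = Add(Add(216, Mul(-108, Pow(3, Rational(1, 2)))), -15) = Add(201, Mul(-108, Pow(3, Rational(1, 2))))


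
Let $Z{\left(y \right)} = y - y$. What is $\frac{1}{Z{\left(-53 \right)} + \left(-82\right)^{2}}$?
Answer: $\frac{1}{6724} \approx 0.00014872$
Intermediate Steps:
$Z{\left(y \right)} = 0$
$\frac{1}{Z{\left(-53 \right)} + \left(-82\right)^{2}} = \frac{1}{0 + \left(-82\right)^{2}} = \frac{1}{0 + 6724} = \frac{1}{6724}$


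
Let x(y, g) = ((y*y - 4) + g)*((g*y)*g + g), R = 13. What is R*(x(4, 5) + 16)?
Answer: 23413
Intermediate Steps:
x(y, g) = (g + y*g²)*(-4 + g + y²) (x(y, g) = ((y² - 4) + g)*(y*g² + g) = ((-4 + y²) + g)*(g + y*g²) = (-4 + g + y²)*(g + y*g²) = (g + y*g²)*(-4 + g + y²))
R*(x(4, 5) + 16) = 13*(5*(-4 + 5 + 4² + 5*4³ + 4*5² - 4*5*4) + 16) = 13*(5*(-4 + 5 + 16 + 5*64 + 4*25 - 80) + 16) = 13*(5*(-4 + 5 + 16 + 320 + 100 - 80) + 16) = 13*(5*357 + 16) = 13*(1785 + 16) = 13*1801 = 23413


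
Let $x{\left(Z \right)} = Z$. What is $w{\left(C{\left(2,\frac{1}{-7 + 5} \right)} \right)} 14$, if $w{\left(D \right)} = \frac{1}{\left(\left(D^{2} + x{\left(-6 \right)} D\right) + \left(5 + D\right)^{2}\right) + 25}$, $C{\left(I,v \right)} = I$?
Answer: $\frac{7}{33} \approx 0.21212$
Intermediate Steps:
$w{\left(D \right)} = \frac{1}{25 + D^{2} + \left(5 + D\right)^{2} - 6 D}$ ($w{\left(D \right)} = \frac{1}{\left(\left(D^{2} - 6 D\right) + \left(5 + D\right)^{2}\right) + 25} = \frac{1}{\left(D^{2} + \left(5 + D\right)^{2} - 6 D\right) + 25} = \frac{1}{25 + D^{2} + \left(5 + D\right)^{2} - 6 D}$)
$w{\left(C{\left(2,\frac{1}{-7 + 5} \right)} \right)} 14 = \frac{1}{2 \left(25 + 2^{2} + 2 \cdot 2\right)} 14 = \frac{1}{2 \left(25 + 4 + 4\right)} 14 = \frac{1}{2 \cdot 33} \cdot 14 = \frac{1}{2} \cdot \frac{1}{33} \cdot 14 = \frac{1}{66} \cdot 14 = \frac{7}{33}$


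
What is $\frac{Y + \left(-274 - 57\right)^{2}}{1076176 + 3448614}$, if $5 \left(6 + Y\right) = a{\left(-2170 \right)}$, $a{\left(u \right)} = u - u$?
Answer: $\frac{21911}{904958} \approx 0.024212$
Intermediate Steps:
$a{\left(u \right)} = 0$
$Y = -6$ ($Y = -6 + \frac{1}{5} \cdot 0 = -6 + 0 = -6$)
$\frac{Y + \left(-274 - 57\right)^{2}}{1076176 + 3448614} = \frac{-6 + \left(-274 - 57\right)^{2}}{1076176 + 3448614} = \frac{-6 + \left(-331\right)^{2}}{4524790} = \left(-6 + 109561\right) \frac{1}{4524790} = 109555 \cdot \frac{1}{4524790} = \frac{21911}{904958}$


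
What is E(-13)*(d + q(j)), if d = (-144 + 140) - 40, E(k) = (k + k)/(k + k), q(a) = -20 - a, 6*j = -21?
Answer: -121/2 ≈ -60.500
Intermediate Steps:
j = -7/2 (j = (⅙)*(-21) = -7/2 ≈ -3.5000)
E(k) = 1 (E(k) = (2*k)/((2*k)) = (2*k)*(1/(2*k)) = 1)
d = -44 (d = -4 - 40 = -44)
E(-13)*(d + q(j)) = 1*(-44 + (-20 - 1*(-7/2))) = 1*(-44 + (-20 + 7/2)) = 1*(-44 - 33/2) = 1*(-121/2) = -121/2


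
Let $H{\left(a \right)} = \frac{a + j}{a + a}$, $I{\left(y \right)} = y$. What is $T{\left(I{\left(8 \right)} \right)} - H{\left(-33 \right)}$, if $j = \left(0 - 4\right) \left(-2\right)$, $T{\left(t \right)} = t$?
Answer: $\frac{503}{66} \approx 7.6212$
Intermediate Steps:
$j = 8$ ($j = \left(-4\right) \left(-2\right) = 8$)
$H{\left(a \right)} = \frac{8 + a}{2 a}$ ($H{\left(a \right)} = \frac{a + 8}{a + a} = \frac{8 + a}{2 a}$)
$T{\left(I{\left(8 \right)} \right)} - H{\left(-33 \right)} = 8 - \frac{8 - 33}{2 \left(-33\right)} = 8 - \frac{1}{2} \left(- \frac{1}{33}\right) \left(-25\right) = 8 - \frac{25}{66} = \frac{503}{66}$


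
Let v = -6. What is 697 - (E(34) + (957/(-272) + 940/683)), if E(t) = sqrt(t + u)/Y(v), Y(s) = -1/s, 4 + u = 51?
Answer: 119851919/185776 ≈ 645.14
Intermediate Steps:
u = 47 (u = -4 + 51 = 47)
E(t) = 6*sqrt(47 + t) (E(t) = sqrt(t + 47)/((-1/(-6))) = sqrt(47 + t)/((-1*(-1/6))) = sqrt(47 + t)/(1/6) = sqrt(47 + t)*6 = 6*sqrt(47 + t))
697 - (E(34) + (957/(-272) + 940/683)) = 697 - (6*sqrt(47 + 34) + (957/(-272) + 940/683)) = 697 - (6*sqrt(81) + (957*(-1/272) + 940*(1/683))) = 697 - (6*9 + (-957/272 + 940/683)) = 697 - (54 - 397951/185776) = 697 - 1*9633953/185776 = 697 - 9633953/185776 = 119851919/185776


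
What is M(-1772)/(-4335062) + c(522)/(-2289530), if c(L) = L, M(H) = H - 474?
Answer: 719845504/2481313625215 ≈ 0.00029011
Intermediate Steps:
M(H) = -474 + H
M(-1772)/(-4335062) + c(522)/(-2289530) = (-474 - 1772)/(-4335062) + 522/(-2289530) = -2246*(-1/4335062) + 522*(-1/2289530) = 1123/2167531 - 261/1144765 = 719845504/2481313625215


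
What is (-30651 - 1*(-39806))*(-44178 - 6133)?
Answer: -460597205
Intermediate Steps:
(-30651 - 1*(-39806))*(-44178 - 6133) = (-30651 + 39806)*(-50311) = 9155*(-50311) = -460597205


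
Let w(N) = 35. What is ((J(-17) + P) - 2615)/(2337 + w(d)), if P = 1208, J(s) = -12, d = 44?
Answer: -1419/2372 ≈ -0.59823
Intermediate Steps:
((J(-17) + P) - 2615)/(2337 + w(d)) = ((-12 + 1208) - 2615)/(2337 + 35) = (1196 - 2615)/2372 = -1419*1/2372 = -1419/2372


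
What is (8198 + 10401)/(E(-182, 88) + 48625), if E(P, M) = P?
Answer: 18599/48443 ≈ 0.38394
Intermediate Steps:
(8198 + 10401)/(E(-182, 88) + 48625) = (8198 + 10401)/(-182 + 48625) = 18599/48443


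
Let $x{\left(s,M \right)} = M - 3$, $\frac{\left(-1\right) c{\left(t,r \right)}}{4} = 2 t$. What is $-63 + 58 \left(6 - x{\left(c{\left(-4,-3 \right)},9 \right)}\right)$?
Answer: $-63$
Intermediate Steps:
$c{\left(t,r \right)} = - 8 t$ ($c{\left(t,r \right)} = - 4 \cdot 2 t = - 8 t$)
$x{\left(s,M \right)} = -3 + M$
$-63 + 58 \left(6 - x{\left(c{\left(-4,-3 \right)},9 \right)}\right) = -63 + 58 \left(6 - \left(-3 + 9\right)\right) = -63 + 58 \left(6 - 6\right) = -63 + 58 \cdot 0 = -63 + 0 = -63$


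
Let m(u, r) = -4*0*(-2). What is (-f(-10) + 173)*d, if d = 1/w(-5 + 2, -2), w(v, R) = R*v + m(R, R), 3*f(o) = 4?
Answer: 515/18 ≈ 28.611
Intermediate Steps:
f(o) = 4/3 (f(o) = (1/3)*4 = 4/3)
m(u, r) = 0 (m(u, r) = 0*(-2) = 0)
w(v, R) = R*v (w(v, R) = R*v + 0 = R*v)
d = 1/6 (d = 1/(-2*(-5 + 2)) = 1/(-2*(-3)) = 1/6 ≈ 0.16667)
(-f(-10) + 173)*d = (-1*4/3 + 173)*(1/6) = (-4/3 + 173)*(1/6) = (515/3)*(1/6) = 515/18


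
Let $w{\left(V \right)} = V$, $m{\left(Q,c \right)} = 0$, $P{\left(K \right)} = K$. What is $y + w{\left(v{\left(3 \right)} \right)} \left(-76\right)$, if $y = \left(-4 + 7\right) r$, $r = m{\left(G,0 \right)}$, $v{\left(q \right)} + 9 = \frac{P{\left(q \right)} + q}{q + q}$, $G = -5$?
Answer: $608$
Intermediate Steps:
$v{\left(q \right)} = -8$ ($v{\left(q \right)} = -9 + \frac{q + q}{q + q} = -9 + \frac{2 q}{2 q} = -9 + 2 q \frac{1}{2 q} = -9 + 1 = -8$)
$r = 0$
$y = 0$ ($y = \left(-4 + 7\right) 0 = 3 \cdot 0 = 0$)
$y + w{\left(v{\left(3 \right)} \right)} \left(-76\right) = 0 - -608 = 0 + 608 = 608$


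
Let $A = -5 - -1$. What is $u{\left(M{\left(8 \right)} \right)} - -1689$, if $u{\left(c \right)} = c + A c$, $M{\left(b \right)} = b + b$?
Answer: $1641$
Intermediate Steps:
$M{\left(b \right)} = 2 b$
$A = -4$ ($A = -5 + 1 = -4$)
$u{\left(c \right)} = - 3 c$ ($u{\left(c \right)} = c - 4 c = - 3 c$)
$u{\left(M{\left(8 \right)} \right)} - -1689 = - 3 \cdot 2 \cdot 8 - -1689 = \left(-3\right) 16 + 1689 = -48 + 1689 = 1641$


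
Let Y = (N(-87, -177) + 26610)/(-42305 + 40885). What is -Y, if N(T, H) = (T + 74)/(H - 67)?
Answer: 6492853/346480 ≈ 18.739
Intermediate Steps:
N(T, H) = (74 + T)/(-67 + H)
Y = -6492853/346480 (Y = ((74 - 87)/(-67 - 177) + 26610)/(-42305 + 40885) = (-13/(-244) + 26610)/(-1420) = (-1/244*(-13) + 26610)*(-1/1420) = (13/244 + 26610)*(-1/1420) = (6492853/244)*(-1/1420) = -6492853/346480 ≈ -18.739)
-Y = -1*(-6492853/346480) = 6492853/346480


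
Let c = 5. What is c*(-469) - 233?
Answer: -2578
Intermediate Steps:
c*(-469) - 233 = 5*(-469) - 233 = -2345 - 233 = -2578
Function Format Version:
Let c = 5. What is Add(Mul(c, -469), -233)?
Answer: -2578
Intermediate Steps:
Add(Mul(c, -469), -233) = Add(Mul(5, -469), -233) = Add(-2345, -233) = -2578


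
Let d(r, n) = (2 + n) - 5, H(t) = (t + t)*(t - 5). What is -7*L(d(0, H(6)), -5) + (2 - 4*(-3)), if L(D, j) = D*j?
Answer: 329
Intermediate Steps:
H(t) = 2*t*(-5 + t) (H(t) = (2*t)*(-5 + t) = 2*t*(-5 + t))
d(r, n) = -3 + n
-7*L(d(0, H(6)), -5) + (2 - 4*(-3)) = -7*(-3 + 2*6*(-5 + 6))*(-5) + (2 - 4*(-3)) = -7*(-3 + 2*6*1)*(-5) + (2 + 12) = -7*(-3 + 12)*(-5) + 14 = -63*(-5) + 14 = -7*(-45) + 14 = 315 + 14 = 329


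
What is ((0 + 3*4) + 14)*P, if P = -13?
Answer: -338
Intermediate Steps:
((0 + 3*4) + 14)*P = ((0 + 3*4) + 14)*(-13) = ((0 + 12) + 14)*(-13) = (12 + 14)*(-13) = 26*(-13) = -338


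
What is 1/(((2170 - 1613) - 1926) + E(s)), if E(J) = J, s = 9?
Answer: -1/1360 ≈ -0.00073529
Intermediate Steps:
1/(((2170 - 1613) - 1926) + E(s)) = 1/(((2170 - 1613) - 1926) + 9) = 1/((557 - 1926) + 9) = 1/(-1369 + 9) = 1/(-1360) = -1/1360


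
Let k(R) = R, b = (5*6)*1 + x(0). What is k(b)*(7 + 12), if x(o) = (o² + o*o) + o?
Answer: 570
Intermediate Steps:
x(o) = o + 2*o² (x(o) = (o² + o²) + o = 2*o² + o = o + 2*o²)
b = 30 (b = (5*6)*1 + 0*(1 + 2*0) = 30*1 + 0*(1 + 0) = 30 + 0*1 = 30 + 0 = 30)
k(b)*(7 + 12) = 30*(7 + 12) = 30*19 = 570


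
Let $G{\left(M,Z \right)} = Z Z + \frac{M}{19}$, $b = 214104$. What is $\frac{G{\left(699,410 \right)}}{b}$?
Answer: $\frac{3194599}{4067976} \approx 0.7853$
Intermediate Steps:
$G{\left(M,Z \right)} = Z^{2} + \frac{M}{19}$ ($G{\left(M,Z \right)} = Z^{2} + M \frac{1}{19} = Z^{2} + \frac{M}{19}$)
$\frac{G{\left(699,410 \right)}}{b} = \frac{410^{2} + \frac{1}{19} \cdot 699}{214104} = \left(168100 + \frac{699}{19}\right) \frac{1}{214104} = \frac{3194599}{19} \cdot \frac{1}{214104} = \frac{3194599}{4067976}$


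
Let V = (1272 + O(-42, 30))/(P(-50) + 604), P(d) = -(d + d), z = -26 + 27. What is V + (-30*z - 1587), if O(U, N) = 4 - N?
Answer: -568561/352 ≈ -1615.2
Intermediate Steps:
z = 1
P(d) = -2*d
V = 623/352 (V = (1272 + (4 - 1*30))/(-2*(-50) + 604) = (1272 + (4 - 30))/(100 + 604) = (1272 - 26)/704 = 1246*(1/704) = 623/352 ≈ 1.7699)
V + (-30*z - 1587) = 623/352 + (-30*1 - 1587) = 623/352 + (-30 - 1587) = 623/352 - 1617 = -568561/352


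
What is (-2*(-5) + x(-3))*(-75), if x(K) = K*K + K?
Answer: -1200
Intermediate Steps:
x(K) = K + K**2 (x(K) = K**2 + K = K + K**2)
(-2*(-5) + x(-3))*(-75) = (-2*(-5) - 3*(1 - 3))*(-75) = (10 - 3*(-2))*(-75) = (10 + 6)*(-75) = 16*(-75) = -1200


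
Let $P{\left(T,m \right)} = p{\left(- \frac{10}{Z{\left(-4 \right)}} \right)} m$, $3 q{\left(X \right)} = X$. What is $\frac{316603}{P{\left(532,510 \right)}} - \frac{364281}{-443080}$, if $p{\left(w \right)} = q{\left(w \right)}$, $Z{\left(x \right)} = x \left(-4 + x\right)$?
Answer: $- \frac{224417767699}{37661800} \approx -5958.8$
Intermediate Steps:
$q{\left(X \right)} = \frac{X}{3}$
$p{\left(w \right)} = \frac{w}{3}$
$P{\left(T,m \right)} = - \frac{5 m}{48}$ ($P{\left(T,m \right)} = \frac{\left(-10\right) \frac{1}{\left(-4\right) \left(-4 - 4\right)}}{3} m = \frac{\left(-10\right) \frac{1}{\left(-4\right) \left(-8\right)}}{3} m = \frac{\left(-10\right) \frac{1}{32}}{3} m = \frac{1}{3} \left(- \frac{5}{16}\right) m = - \frac{5 m}{48}$)
$\frac{316603}{P{\left(532,510 \right)}} - \frac{364281}{-443080} = \frac{316603}{\left(- \frac{5}{48}\right) 510} - \frac{364281}{-443080} = \frac{316603}{- \frac{425}{8}} - - \frac{364281}{443080} = 316603 \left(- \frac{8}{425}\right) + \frac{364281}{443080} = - \frac{2532824}{425} + \frac{364281}{443080} = - \frac{224417767699}{37661800}$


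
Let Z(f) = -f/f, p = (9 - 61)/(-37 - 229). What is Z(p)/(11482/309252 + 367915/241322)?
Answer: -9328663893/14568663598 ≈ -0.64032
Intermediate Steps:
p = 26/133 (p = -52/(-266) = -52*(-1/266) = 26/133 ≈ 0.19549)
Z(f) = -1 (Z(f) = -1*1 = -1)
Z(p)/(11482/309252 + 367915/241322) = -1/(11482/309252 + 367915/241322) = -1/(11482*(1/309252) + 367915*(1/241322)) = -1/(5741/154626 + 367915/241322) = -1/14568663598/9328663893 = -1*9328663893/14568663598 = -9328663893/14568663598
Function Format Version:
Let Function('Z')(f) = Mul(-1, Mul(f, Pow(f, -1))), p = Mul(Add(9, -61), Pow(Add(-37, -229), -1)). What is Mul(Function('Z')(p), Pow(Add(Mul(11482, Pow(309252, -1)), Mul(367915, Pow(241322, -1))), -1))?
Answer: Rational(-9328663893, 14568663598) ≈ -0.64032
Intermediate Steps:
p = Rational(26, 133) (p = Mul(-52, Pow(-266, -1)) = Mul(-52, Rational(-1, 266)) = Rational(26, 133) ≈ 0.19549)
Function('Z')(f) = -1 (Function('Z')(f) = Mul(-1, 1) = -1)
Mul(Function('Z')(p), Pow(Add(Mul(11482, Pow(309252, -1)), Mul(367915, Pow(241322, -1))), -1)) = Mul(-1, Pow(Add(Mul(11482, Pow(309252, -1)), Mul(367915, Pow(241322, -1))), -1)) = Mul(-1, Pow(Add(Mul(11482, Rational(1, 309252)), Mul(367915, Rational(1, 241322))), -1)) = Mul(-1, Pow(Add(Rational(5741, 154626), Rational(367915, 241322)), -1)) = Mul(-1, Pow(Rational(14568663598, 9328663893), -1)) = Mul(-1, Rational(9328663893, 14568663598)) = Rational(-9328663893, 14568663598)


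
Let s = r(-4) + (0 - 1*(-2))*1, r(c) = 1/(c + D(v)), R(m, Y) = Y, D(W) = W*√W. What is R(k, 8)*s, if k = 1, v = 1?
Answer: 40/3 ≈ 13.333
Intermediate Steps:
D(W) = W^(3/2)
r(c) = 1/(1 + c) (r(c) = 1/(c + 1^(3/2)) = 1/(c + 1) = 1/(1 + c))
s = 5/3 (s = 1/(1 - 4) + (0 - 1*(-2))*1 = 1/(-3) + (0 + 2)*1 = -⅓ + 2*1 = -⅓ + 2 = 5/3 ≈ 1.6667)
R(k, 8)*s = 8*(5/3) = 40/3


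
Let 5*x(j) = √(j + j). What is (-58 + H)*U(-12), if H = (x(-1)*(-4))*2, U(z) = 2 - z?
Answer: -812 - 112*I*√2/5 ≈ -812.0 - 31.678*I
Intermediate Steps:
x(j) = √2*√j/5 (x(j) = √(j + j)/5 = √(2*j)/5 = (√2*√j)/5 = √2*√j/5)
H = -8*I*√2/5 (H = ((√2*√(-1)/5)*(-4))*2 = ((√2*I/5)*(-4))*2 = ((I*√2/5)*(-4))*2 = -4*I*√2/5*2 = -8*I*√2/5 ≈ -2.2627*I)
(-58 + H)*U(-12) = (-58 - 8*I*√2/5)*(2 - 1*(-12)) = (-58 - 8*I*√2/5)*(2 + 12) = (-58 - 8*I*√2/5)*14 = -812 - 112*I*√2/5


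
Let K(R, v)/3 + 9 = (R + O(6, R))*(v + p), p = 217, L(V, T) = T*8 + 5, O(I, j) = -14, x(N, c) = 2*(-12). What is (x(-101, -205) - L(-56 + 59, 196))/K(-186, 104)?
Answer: 1597/192627 ≈ 0.0082906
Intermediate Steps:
x(N, c) = -24
L(V, T) = 5 + 8*T (L(V, T) = 8*T + 5 = 5 + 8*T)
K(R, v) = -27 + 3*(-14 + R)*(217 + v) (K(R, v) = -27 + 3*((R - 14)*(v + 217)) = -27 + 3*((-14 + R)*(217 + v)) = -27 + 3*(-14 + R)*(217 + v))
(x(-101, -205) - L(-56 + 59, 196))/K(-186, 104) = (-24 - (5 + 8*196))/(-9141 - 42*104 + 651*(-186) + 3*(-186)*104) = (-24 - (5 + 1568))/(-9141 - 4368 - 121086 - 58032) = (-24 - 1*1573)/(-192627) = (-24 - 1573)*(-1/192627) = -1597*(-1/192627) = 1597/192627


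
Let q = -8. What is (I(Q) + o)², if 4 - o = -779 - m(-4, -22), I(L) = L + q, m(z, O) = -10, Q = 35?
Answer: 640000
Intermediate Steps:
I(L) = -8 + L (I(L) = L - 8 = -8 + L)
o = 773 (o = 4 - (-779 - 1*(-10)) = 4 - (-779 + 10) = 4 - 1*(-769) = 4 + 769 = 773)
(I(Q) + o)² = ((-8 + 35) + 773)² = (27 + 773)² = 800² = 640000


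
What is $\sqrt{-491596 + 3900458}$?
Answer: $\sqrt{3408862} \approx 1846.3$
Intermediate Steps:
$\sqrt{-491596 + 3900458} = \sqrt{3408862}$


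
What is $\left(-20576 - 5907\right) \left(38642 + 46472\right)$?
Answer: $-2254074062$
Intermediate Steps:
$\left(-20576 - 5907\right) \left(38642 + 46472\right) = \left(-26483\right) 85114 = -2254074062$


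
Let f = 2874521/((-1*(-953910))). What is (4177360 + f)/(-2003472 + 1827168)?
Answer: -3984828352121/168178148640 ≈ -23.694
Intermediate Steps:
f = 2874521/953910 ≈ 3.0134
(4177360 + f)/(-2003472 + 1827168) = (4177360 + 2874521/953910)/(-2003472 + 1827168) = (3984828352121/953910)/(-176304) = (3984828352121/953910)*(-1/176304) = -3984828352121/168178148640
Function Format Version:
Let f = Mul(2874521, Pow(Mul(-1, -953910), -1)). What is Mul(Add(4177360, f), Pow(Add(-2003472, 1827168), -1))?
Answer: Rational(-3984828352121, 168178148640) ≈ -23.694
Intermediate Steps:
f = Rational(2874521, 953910) (f = Mul(2874521, Pow(953910, -1)) = Mul(2874521, Rational(1, 953910)) = Rational(2874521, 953910) ≈ 3.0134)
Mul(Add(4177360, f), Pow(Add(-2003472, 1827168), -1)) = Mul(Add(4177360, Rational(2874521, 953910)), Pow(Add(-2003472, 1827168), -1)) = Mul(Rational(3984828352121, 953910), Pow(-176304, -1)) = Mul(Rational(3984828352121, 953910), Rational(-1, 176304)) = Rational(-3984828352121, 168178148640)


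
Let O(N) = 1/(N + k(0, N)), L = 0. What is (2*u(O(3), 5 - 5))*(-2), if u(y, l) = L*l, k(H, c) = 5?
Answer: 0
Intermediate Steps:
O(N) = 1/(5 + N) (O(N) = 1/(N + 5) = 1/(5 + N))
u(y, l) = 0 (u(y, l) = 0*l = 0)
(2*u(O(3), 5 - 5))*(-2) = (2*0)*(-2) = 0*(-2) = 0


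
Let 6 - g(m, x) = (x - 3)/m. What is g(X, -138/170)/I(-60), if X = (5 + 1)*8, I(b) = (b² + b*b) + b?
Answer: 689/809200 ≈ 0.00085146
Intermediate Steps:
I(b) = b + 2*b² (I(b) = (b² + b²) + b = 2*b² + b = b + 2*b²)
X = 48 (X = 6*8 = 48)
g(m, x) = 6 - (-3 + x)/m (g(m, x) = 6 - (x - 3)/m = 6 - (-3 + x)/m)
g(X, -138/170)/I(-60) = ((3 - (-138)/170 + 6*48)/48)/((-60*(1 + 2*(-60)))) = ((3 - (-138)/170 + 288)/48)/((-60*(1 - 120))) = ((3 - 1*(-69/85) + 288)/48)/((-60*(-119))) = ((3 + 69/85 + 288)/48)/7140 = ((1/48)*(24804/85))*(1/7140) = (2067/340)*(1/7140) = 689/809200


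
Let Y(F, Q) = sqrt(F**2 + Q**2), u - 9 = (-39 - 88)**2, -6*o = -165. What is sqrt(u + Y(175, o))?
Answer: sqrt(64552 + 10*sqrt(5021))/2 ≈ 127.73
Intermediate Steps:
o = 55/2 (o = -1/6*(-165) = 55/2 ≈ 27.500)
u = 16138 (u = 9 + (-39 - 88)**2 = 9 + (-127)**2 = 9 + 16129 = 16138)
sqrt(u + Y(175, o)) = sqrt(16138 + sqrt(175**2 + (55/2)**2)) = sqrt(16138 + sqrt(30625 + 3025/4)) = sqrt(16138 + sqrt(125525/4)) = sqrt(16138 + 5*sqrt(5021)/2)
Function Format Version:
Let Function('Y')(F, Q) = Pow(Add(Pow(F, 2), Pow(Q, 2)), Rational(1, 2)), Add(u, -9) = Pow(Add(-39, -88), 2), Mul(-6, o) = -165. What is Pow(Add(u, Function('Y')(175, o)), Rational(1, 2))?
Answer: Mul(Rational(1, 2), Pow(Add(64552, Mul(10, Pow(5021, Rational(1, 2)))), Rational(1, 2))) ≈ 127.73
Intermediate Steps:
o = Rational(55, 2) (o = Mul(Rational(-1, 6), -165) = Rational(55, 2) ≈ 27.500)
u = 16138 (u = Add(9, Pow(Add(-39, -88), 2)) = Add(9, Pow(-127, 2)) = Add(9, 16129) = 16138)
Pow(Add(u, Function('Y')(175, o)), Rational(1, 2)) = Pow(Add(16138, Pow(Add(Pow(175, 2), Pow(Rational(55, 2), 2)), Rational(1, 2))), Rational(1, 2)) = Pow(Add(16138, Pow(Add(30625, Rational(3025, 4)), Rational(1, 2))), Rational(1, 2)) = Pow(Add(16138, Pow(Rational(125525, 4), Rational(1, 2))), Rational(1, 2)) = Pow(Add(16138, Mul(Rational(5, 2), Pow(5021, Rational(1, 2)))), Rational(1, 2))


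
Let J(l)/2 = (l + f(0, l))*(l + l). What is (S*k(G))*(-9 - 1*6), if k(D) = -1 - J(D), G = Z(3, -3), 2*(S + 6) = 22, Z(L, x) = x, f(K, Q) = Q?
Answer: 5475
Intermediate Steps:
J(l) = 8*l² (J(l) = 2*((l + l)*(l + l)) = 2*((2*l)*(2*l)) = 2*(4*l²) = 8*l²)
S = 5 (S = -6 + (½)*22 = -6 + 11 = 5)
G = -3
k(D) = -1 - 8*D²
(S*k(G))*(-9 - 1*6) = (5*(-1 - 8*(-3)²))*(-9 - 1*6) = (5*(-1 - 8*9))*(-9 - 6) = (5*(-1 - 72))*(-15) = (5*(-73))*(-15) = -365*(-15) = 5475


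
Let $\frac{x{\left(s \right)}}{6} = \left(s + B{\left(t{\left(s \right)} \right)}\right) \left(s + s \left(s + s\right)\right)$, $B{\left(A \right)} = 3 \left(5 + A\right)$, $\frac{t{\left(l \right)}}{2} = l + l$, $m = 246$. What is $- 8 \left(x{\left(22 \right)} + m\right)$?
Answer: $-14305488$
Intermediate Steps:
$t{\left(l \right)} = 4 l$ ($t{\left(l \right)} = 2 \left(l + l\right) = 2 \cdot 2 l = 4 l$)
$B{\left(A \right)} = 15 + 3 A$
$x{\left(s \right)} = 6 \left(15 + 13 s\right) \left(s + 2 s^{2}\right)$ ($x{\left(s \right)} = 6 \left(s + \left(15 + 3 \cdot 4 s\right)\right) \left(s + s \left(s + s\right)\right) = 6 \left(s + \left(15 + 12 s\right)\right) \left(s + s 2 s\right) = 6 \left(15 + 13 s\right) \left(s + 2 s^{2}\right)$)
$- 8 \left(x{\left(22 \right)} + m\right) = - 8 \left(6 \cdot 22 \left(15 + 26 \cdot 22^{2} + 43 \cdot 22\right) + 246\right) = - 8 \left(6 \cdot 22 \left(15 + 26 \cdot 484 + 946\right) + 246\right) = - 8 \left(6 \cdot 22 \left(15 + 12584 + 946\right) + 246\right) = - 8 \left(6 \cdot 22 \cdot 13545 + 246\right) = - 8 \left(1787940 + 246\right) = \left(-8\right) 1788186 = -14305488$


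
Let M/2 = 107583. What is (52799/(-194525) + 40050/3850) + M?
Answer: 3222999542552/14978425 ≈ 2.1518e+5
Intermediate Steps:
M = 215166 (M = 2*107583 = 215166)
(52799/(-194525) + 40050/3850) + M = (52799/(-194525) + 40050/3850) + 215166 = (52799*(-1/194525) + 40050*(1/3850)) + 215166 = (-52799/194525 + 801/77) + 215166 = 151749002/14978425 + 215166 = 3222999542552/14978425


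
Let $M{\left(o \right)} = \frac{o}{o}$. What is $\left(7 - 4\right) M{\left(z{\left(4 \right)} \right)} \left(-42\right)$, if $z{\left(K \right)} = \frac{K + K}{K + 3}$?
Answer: $-126$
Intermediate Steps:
$z{\left(K \right)} = \frac{2 K}{3 + K}$
$M{\left(o \right)} = 1$
$\left(7 - 4\right) M{\left(z{\left(4 \right)} \right)} \left(-42\right) = \left(7 - 4\right) 1 \left(-42\right) = 3 \cdot 1 \left(-42\right) = 3 \left(-42\right) = -126$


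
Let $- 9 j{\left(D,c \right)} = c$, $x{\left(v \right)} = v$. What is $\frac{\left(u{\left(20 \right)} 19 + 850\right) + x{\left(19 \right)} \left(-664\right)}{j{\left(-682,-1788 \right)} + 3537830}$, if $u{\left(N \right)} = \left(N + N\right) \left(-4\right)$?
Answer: $- \frac{22209}{5307043} \approx -0.0041848$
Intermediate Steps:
$j{\left(D,c \right)} = - \frac{c}{9}$
$u{\left(N \right)} = - 8 N$ ($u{\left(N \right)} = 2 N \left(-4\right) = - 8 N$)
$\frac{\left(u{\left(20 \right)} 19 + 850\right) + x{\left(19 \right)} \left(-664\right)}{j{\left(-682,-1788 \right)} + 3537830} = \frac{\left(\left(-8\right) 20 \cdot 19 + 850\right) + 19 \left(-664\right)}{\left(- \frac{1}{9}\right) \left(-1788\right) + 3537830} = \frac{\left(\left(-160\right) 19 + 850\right) - 12616}{\frac{596}{3} + 3537830} = \frac{\left(-3040 + 850\right) - 12616}{\frac{10614086}{3}} = \left(-2190 - 12616\right) \frac{3}{10614086} = \left(-14806\right) \frac{3}{10614086} = - \frac{22209}{5307043}$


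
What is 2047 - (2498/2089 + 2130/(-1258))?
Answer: 2690372650/1313981 ≈ 2047.5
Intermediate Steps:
2047 - (2498/2089 + 2130/(-1258)) = 2047 - (2498*(1/2089) + 2130*(-1/1258)) = 2047 - (2498/2089 - 1065/629) = 2047 - 1*(-653543/1313981) = 2047 + 653543/1313981 = 2690372650/1313981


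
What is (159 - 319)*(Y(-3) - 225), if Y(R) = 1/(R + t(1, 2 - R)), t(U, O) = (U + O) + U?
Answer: 35960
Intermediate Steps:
t(U, O) = O + 2*U (t(U, O) = (O + U) + U = O + 2*U)
Y(R) = 1/4 (Y(R) = 1/(R + ((2 - R) + 2*1)) = 1/(R + ((2 - R) + 2)) = 1/(R + (4 - R)) = 1/4)
(159 - 319)*(Y(-3) - 225) = (159 - 319)*(1/4 - 225) = -160*(-899/4) = 35960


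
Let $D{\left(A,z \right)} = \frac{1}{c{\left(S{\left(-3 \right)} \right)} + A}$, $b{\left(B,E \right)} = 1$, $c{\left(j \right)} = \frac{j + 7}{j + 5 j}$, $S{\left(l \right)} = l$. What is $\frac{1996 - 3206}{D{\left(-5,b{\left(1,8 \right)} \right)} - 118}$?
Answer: $\frac{1034}{101} \approx 10.238$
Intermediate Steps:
$c{\left(j \right)} = \frac{7 + j}{6 j}$
$D{\left(A,z \right)} = \frac{1}{- \frac{2}{9} + A}$ ($D{\left(A,z \right)} = \frac{1}{\frac{7 - 3}{6 \left(-3\right)} + A} = \frac{1}{\frac{1}{6} \left(- \frac{1}{3}\right) 4 + A} = \frac{1}{- \frac{2}{9} + A}$)
$\frac{1996 - 3206}{D{\left(-5,b{\left(1,8 \right)} \right)} - 118} = \frac{1996 - 3206}{\frac{9}{-2 + 9 \left(-5\right)} - 118} = - \frac{1210}{\frac{9}{-2 - 45} - 118} = - \frac{1210}{\frac{9}{-47} - 118} = - \frac{1210}{9 \left(- \frac{1}{47}\right) - 118} = - \frac{1210}{- \frac{9}{47} - 118} = - \frac{1210}{- \frac{5555}{47}} = \left(-1210\right) \left(- \frac{47}{5555}\right) = \frac{1034}{101}$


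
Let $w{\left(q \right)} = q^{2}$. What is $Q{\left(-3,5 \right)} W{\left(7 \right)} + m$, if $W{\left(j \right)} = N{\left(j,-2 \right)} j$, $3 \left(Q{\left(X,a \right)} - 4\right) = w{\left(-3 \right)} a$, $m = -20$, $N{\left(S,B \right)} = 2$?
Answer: $246$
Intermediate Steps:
$Q{\left(X,a \right)} = 4 + 3 a$ ($Q{\left(X,a \right)} = 4 + \frac{\left(-3\right)^{2} a}{3} = 4 + \frac{9 a}{3} = 4 + 3 a$)
$W{\left(j \right)} = 2 j$
$Q{\left(-3,5 \right)} W{\left(7 \right)} + m = \left(4 + 3 \cdot 5\right) 2 \cdot 7 - 20 = \left(4 + 15\right) 14 - 20 = 19 \cdot 14 - 20 = 266 - 20 = 246$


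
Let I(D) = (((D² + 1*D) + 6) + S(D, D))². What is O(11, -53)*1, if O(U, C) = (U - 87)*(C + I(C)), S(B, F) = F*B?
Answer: -2358735088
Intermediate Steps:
S(B, F) = B*F
I(D) = (6 + D + 2*D²)² (I(D) = (((D² + 1*D) + 6) + D*D)² = (((D² + D) + 6) + D²)² = (((D + D²) + 6) + D²)² = ((6 + D + D²) + D²)² = (6 + D + 2*D²)²)
O(U, C) = (-87 + U)*(C + (6 + C + 2*C²)²) (O(U, C) = (U - 87)*(C + (6 + C + 2*C²)²) = (-87 + U)*(C + (6 + C + 2*C²)²))
O(11, -53)*1 = (-87*(-53) - 87*(6 - 53 + 2*(-53)²)² - 53*11 + 11*(6 - 53 + 2*(-53)²)²)*1 = (4611 - 87*(6 - 53 + 2*2809)² - 583 + 11*(6 - 53 + 2*2809)²)*1 = (4611 - 87*(6 - 53 + 5618)² - 583 + 11*(6 - 53 + 5618)²)*1 = (4611 - 87*5571² - 583 + 11*5571²)*1 = (4611 - 87*31036041 - 583 + 11*31036041)*1 = (4611 - 2700135567 - 583 + 341396451)*1 = -2358735088*1 = -2358735088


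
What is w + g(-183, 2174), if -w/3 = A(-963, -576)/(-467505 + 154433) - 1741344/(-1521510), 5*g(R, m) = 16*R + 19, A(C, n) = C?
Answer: -9292525778933/15878072624 ≈ -585.24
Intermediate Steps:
g(R, m) = 19/5 + 16*R/5 (g(R, m) = (16*R + 19)/5 = (19 + 16*R)/5 = 19/5 + 16*R/5)
w = -273315631449/79390363120 (w = -3*(-963/(-467505 + 154433) - 1741344/(-1521510)) = -3*(-963/(-313072) - 1741344*(-1/1521510)) = -3*(-963*(-1/313072) + 290224/253585) = -3*(963/313072 + 290224/253585) = -3*91105210483/79390363120 = -273315631449/79390363120 ≈ -3.4427)
w + g(-183, 2174) = -273315631449/79390363120 + (19/5 + (16/5)*(-183)) = -273315631449/79390363120 + (19/5 - 2928/5) = -273315631449/79390363120 - 2909/5 = -9292525778933/15878072624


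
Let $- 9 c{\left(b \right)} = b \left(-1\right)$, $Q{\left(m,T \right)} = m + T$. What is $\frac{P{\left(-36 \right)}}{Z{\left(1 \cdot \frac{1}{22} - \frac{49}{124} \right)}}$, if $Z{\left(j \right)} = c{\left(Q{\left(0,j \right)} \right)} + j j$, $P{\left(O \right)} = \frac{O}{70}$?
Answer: $- \frac{33488928}{5433295} \approx -6.1637$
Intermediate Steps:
$P{\left(O \right)} = \frac{O}{70}$ ($P{\left(O \right)} = O \frac{1}{70} = \frac{O}{70}$)
$Q{\left(m,T \right)} = T + m$
$c{\left(b \right)} = \frac{b}{9}$ ($c{\left(b \right)} = - \frac{b \left(-1\right)}{9} = - \frac{\left(-1\right) b}{9} = \frac{b}{9}$)
$Z{\left(j \right)} = j^{2} + \frac{j}{9}$ ($Z{\left(j \right)} = \frac{j + 0}{9} + j j = \frac{j}{9} + j^{2} = j^{2} + \frac{j}{9}$)
$\frac{P{\left(-36 \right)}}{Z{\left(1 \cdot \frac{1}{22} - \frac{49}{124} \right)}} = \frac{\frac{1}{70} \left(-36\right)}{\left(1 \cdot \frac{1}{22} - \frac{49}{124}\right) \left(\frac{1}{9} + \left(1 \cdot \frac{1}{22} - \frac{49}{124}\right)\right)} = - \frac{18}{35 \left(1 \cdot \frac{1}{22} - \frac{49}{124}\right) \left(\frac{1}{9} + \left(1 \cdot \frac{1}{22} - \frac{49}{124}\right)\right)} = - \frac{18}{35 \left(\frac{1}{22} - \frac{49}{124}\right) \left(\frac{1}{9} + \left(\frac{1}{22} - \frac{49}{124}\right)\right)} = - \frac{18}{35 \left(- \frac{477 \left(\frac{1}{9} - \frac{477}{1364}\right)}{1364}\right)} = - \frac{18}{35 \left(\left(- \frac{477}{1364}\right) \left(- \frac{2929}{12276}\right)\right)} = - \frac{18}{35 \cdot \frac{155237}{1860496}} = \left(- \frac{18}{35}\right) \frac{1860496}{155237} = - \frac{33488928}{5433295}$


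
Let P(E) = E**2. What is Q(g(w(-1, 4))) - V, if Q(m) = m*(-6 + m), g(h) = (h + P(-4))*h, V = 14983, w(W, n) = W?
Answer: -14668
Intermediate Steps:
g(h) = h*(16 + h) (g(h) = (h + (-4)**2)*h = (h + 16)*h = (16 + h)*h = h*(16 + h))
Q(g(w(-1, 4))) - V = (-(16 - 1))*(-6 - (16 - 1)) - 1*14983 = (-1*15)*(-6 - 1*15) - 14983 = -15*(-6 - 15) - 14983 = -15*(-21) - 14983 = 315 - 14983 = -14668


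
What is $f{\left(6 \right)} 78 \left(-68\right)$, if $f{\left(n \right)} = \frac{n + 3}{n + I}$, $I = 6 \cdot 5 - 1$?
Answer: $- \frac{47736}{35} \approx -1363.9$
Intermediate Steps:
$I = 29$ ($I = 30 - 1 = 29$)
$f{\left(n \right)} = \frac{3 + n}{29 + n}$ ($f{\left(n \right)} = \frac{n + 3}{n + 29} = \frac{3 + n}{29 + n}$)
$f{\left(6 \right)} 78 \left(-68\right) = \frac{3 + 6}{29 + 6} \cdot 78 \left(-68\right) = \frac{1}{35} \cdot 9 \cdot 78 \left(-68\right) = \frac{9}{35} \cdot 78 \left(-68\right) = \frac{702}{35} \left(-68\right) = - \frac{47736}{35}$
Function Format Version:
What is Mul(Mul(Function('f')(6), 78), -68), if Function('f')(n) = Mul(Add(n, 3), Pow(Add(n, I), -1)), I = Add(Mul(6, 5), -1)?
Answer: Rational(-47736, 35) ≈ -1363.9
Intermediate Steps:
I = 29 (I = Add(30, -1) = 29)
Function('f')(n) = Mul(Pow(Add(29, n), -1), Add(3, n)) (Function('f')(n) = Mul(Add(n, 3), Pow(Add(n, 29), -1)) = Mul(Add(3, n), Pow(Add(29, n), -1)) = Mul(Pow(Add(29, n), -1), Add(3, n)))
Mul(Mul(Function('f')(6), 78), -68) = Mul(Mul(Mul(Pow(Add(29, 6), -1), Add(3, 6)), 78), -68) = Mul(Mul(Mul(Pow(35, -1), 9), 78), -68) = Mul(Mul(Mul(Rational(1, 35), 9), 78), -68) = Mul(Mul(Rational(9, 35), 78), -68) = Mul(Rational(702, 35), -68) = Rational(-47736, 35)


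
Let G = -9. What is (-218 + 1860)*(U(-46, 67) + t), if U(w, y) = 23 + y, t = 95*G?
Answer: -1256130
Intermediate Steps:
t = -855 (t = 95*(-9) = -855)
(-218 + 1860)*(U(-46, 67) + t) = (-218 + 1860)*((23 + 67) - 855) = 1642*(90 - 855) = 1642*(-765) = -1256130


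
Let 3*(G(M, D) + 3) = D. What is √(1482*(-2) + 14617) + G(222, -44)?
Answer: -53/3 + √11653 ≈ 90.282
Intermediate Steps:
G(M, D) = -3 + D/3
√(1482*(-2) + 14617) + G(222, -44) = √(1482*(-2) + 14617) + (-3 + (⅓)*(-44)) = √(-2964 + 14617) + (-3 - 44/3) = √11653 - 53/3 = -53/3 + √11653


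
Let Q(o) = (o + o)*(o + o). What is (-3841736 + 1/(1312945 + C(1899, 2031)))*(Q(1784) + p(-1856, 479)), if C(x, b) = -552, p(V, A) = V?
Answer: -64176760857285317696/1312393 ≈ -4.8901e+13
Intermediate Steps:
Q(o) = 4*o² (Q(o) = (2*o)*(2*o) = 4*o²)
(-3841736 + 1/(1312945 + C(1899, 2031)))*(Q(1784) + p(-1856, 479)) = (-3841736 + 1/(1312945 - 552))*(4*1784² - 1856) = (-3841736 + 1/1312393)*(4*3182656 - 1856) = (-3841736 + 1/1312393)*(12730624 - 1856) = -5041867434247/1312393*12728768 = -64176760857285317696/1312393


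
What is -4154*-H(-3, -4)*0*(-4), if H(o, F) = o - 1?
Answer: 0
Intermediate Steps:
H(o, F) = -1 + o
-4154*-H(-3, -4)*0*(-4) = -4154*-(-1 - 3)*0*(-4) = -4154*-1*(-4)*0*(-4) = -4154*4*0*(-4) = -0*(-4) = -4154*0 = 0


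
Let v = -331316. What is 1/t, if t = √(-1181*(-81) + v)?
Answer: -I*√235655/235655 ≈ -0.00206*I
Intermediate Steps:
t = I*√235655 (t = √(-1181*(-81) - 331316) = √(95661 - 331316) = √(-235655) = I*√235655 ≈ 485.44*I)
1/t = 1/(I*√235655) = -I*√235655/235655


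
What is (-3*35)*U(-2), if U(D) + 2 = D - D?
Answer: 210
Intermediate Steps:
U(D) = -2 (U(D) = -2 + (D - D) = -2 + 0 = -2)
(-3*35)*U(-2) = -3*35*(-2) = -105*(-2) = 210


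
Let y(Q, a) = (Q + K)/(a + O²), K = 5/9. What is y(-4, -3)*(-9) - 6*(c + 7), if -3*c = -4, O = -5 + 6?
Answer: -131/2 ≈ -65.500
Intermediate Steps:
K = 5/9 (K = 5*(⅑) = 5/9 ≈ 0.55556)
O = 1
c = 4/3 (c = -⅓*(-4) = 4/3 ≈ 1.3333)
y(Q, a) = (5/9 + Q)/(1 + a) (y(Q, a) = (Q + 5/9)/(a + 1²) = (5/9 + Q)/(a + 1) = (5/9 + Q)/(1 + a))
y(-4, -3)*(-9) - 6*(c + 7) = ((5/9 - 4)/(1 - 3))*(-9) - 6*(4/3 + 7) = (-31/9/(-2))*(-9) - 6*25/3 = -½*(-31/9)*(-9) - 50 = (31/18)*(-9) - 50 = -31/2 - 50 = -131/2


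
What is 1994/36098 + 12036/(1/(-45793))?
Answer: -9947968925855/18049 ≈ -5.5116e+8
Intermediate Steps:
1994/36098 + 12036/(1/(-45793)) = 1994*(1/36098) + 12036/(-1/45793) = 997/18049 + 12036*(-45793) = 997/18049 - 551164548 = -9947968925855/18049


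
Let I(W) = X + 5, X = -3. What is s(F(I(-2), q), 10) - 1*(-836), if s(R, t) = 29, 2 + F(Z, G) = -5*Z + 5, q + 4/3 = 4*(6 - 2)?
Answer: 865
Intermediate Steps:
I(W) = 2 (I(W) = -3 + 5 = 2)
q = 44/3 (q = -4/3 + 4*(6 - 2) = -4/3 + 4*4 = -4/3 + 16 = 44/3 ≈ 14.667)
F(Z, G) = 3 - 5*Z (F(Z, G) = -2 + (-5*Z + 5) = -2 + (5 - 5*Z) = 3 - 5*Z)
s(F(I(-2), q), 10) - 1*(-836) = 29 - 1*(-836) = 29 + 836 = 865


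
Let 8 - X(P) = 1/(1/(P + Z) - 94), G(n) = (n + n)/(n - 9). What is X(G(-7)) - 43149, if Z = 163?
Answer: -5316091555/123226 ≈ -43141.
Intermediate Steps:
G(n) = 2*n/(-9 + n) (G(n) = (2*n)/(-9 + n) = 2*n/(-9 + n))
X(P) = 8 - 1/(-94 + 1/(163 + P)) (X(P) = 8 - 1/(1/(P + 163) - 94) = 8 - 1/(1/(163 + P) - 94) = 8 - 1/(-94 + 1/(163 + P)))
X(G(-7)) - 43149 = (122731 + 753*(2*(-7)/(-9 - 7)))/(15321 + 94*(2*(-7)/(-9 - 7))) - 43149 = (122731 + 753*(2*(-7)/(-16)))/(15321 + 94*(2*(-7)/(-16))) - 43149 = (122731 + 753*(2*(-7)*(-1/16)))/(15321 + 94*(2*(-7)*(-1/16))) - 43149 = (122731 + 753*(7/8))/(15321 + 94*(7/8)) - 43149 = (122731 + 5271/8)/(15321 + 329/4) - 43149 = (987119/8)/(61613/4) - 43149 = (4/61613)*(987119/8) - 43149 = 987119/123226 - 43149 = -5316091555/123226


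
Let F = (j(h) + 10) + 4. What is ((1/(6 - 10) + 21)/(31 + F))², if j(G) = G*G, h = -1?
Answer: 6889/33856 ≈ 0.20348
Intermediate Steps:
j(G) = G²
F = 15 (F = ((-1)² + 10) + 4 = (1 + 10) + 4 = 11 + 4 = 15)
((1/(6 - 10) + 21)/(31 + F))² = ((1/(6 - 10) + 21)/(31 + 15))² = ((1/(-4) + 21)/46)² = ((-¼ + 21)*(1/46))² = ((83/4)*(1/46))² = (83/184)² = 6889/33856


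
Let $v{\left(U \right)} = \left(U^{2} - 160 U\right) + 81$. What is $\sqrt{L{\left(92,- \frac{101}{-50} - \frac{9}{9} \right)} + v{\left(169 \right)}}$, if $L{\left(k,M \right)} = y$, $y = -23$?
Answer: $\sqrt{1579} \approx 39.737$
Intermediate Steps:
$L{\left(k,M \right)} = -23$
$v{\left(U \right)} = 81 + U^{2} - 160 U$
$\sqrt{L{\left(92,- \frac{101}{-50} - \frac{9}{9} \right)} + v{\left(169 \right)}} = \sqrt{-23 + \left(81 + 169^{2} - 27040\right)} = \sqrt{-23 + \left(81 + 28561 - 27040\right)} = \sqrt{-23 + 1602} = \sqrt{1579}$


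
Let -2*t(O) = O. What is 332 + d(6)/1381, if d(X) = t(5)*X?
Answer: 458477/1381 ≈ 331.99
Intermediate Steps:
t(O) = -O/2
d(X) = -5*X/2 (d(X) = (-½*5)*X = -5*X/2)
332 + d(6)/1381 = 332 - 5/2*6/1381 = 332 - 15*1/1381 = 332 - 15/1381 = 458477/1381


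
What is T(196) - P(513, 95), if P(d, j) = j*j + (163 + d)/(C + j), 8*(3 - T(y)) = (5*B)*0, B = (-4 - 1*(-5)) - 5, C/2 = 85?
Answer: -2391506/265 ≈ -9024.5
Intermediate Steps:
C = 170 (C = 2*85 = 170)
B = -4 (B = (-4 + 5) - 5 = 1 - 5 = -4)
T(y) = 3 (T(y) = 3 - 5*(-4)*0/8 = 3 - (-5)*0/2 = 3 - ⅛*0 = 3 + 0 = 3)
P(d, j) = j² + (163 + d)/(170 + j) (P(d, j) = j*j + (163 + d)/(170 + j) = j² + (163 + d)/(170 + j))
T(196) - P(513, 95) = 3 - (163 + 513 + 95³ + 170*95²)/(170 + 95) = 3 - (163 + 513 + 857375 + 170*9025)/265 = 3 - (163 + 513 + 857375 + 1534250)/265 = 3 - 2392301/265 = -2391506/265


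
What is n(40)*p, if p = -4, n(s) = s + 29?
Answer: -276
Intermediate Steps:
n(s) = 29 + s
n(40)*p = (29 + 40)*(-4) = 69*(-4) = -276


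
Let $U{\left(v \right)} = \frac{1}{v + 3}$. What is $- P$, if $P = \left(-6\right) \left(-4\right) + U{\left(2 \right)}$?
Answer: $- \frac{121}{5} \approx -24.2$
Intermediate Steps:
$U{\left(v \right)} = \frac{1}{3 + v}$
$P = \frac{121}{5}$ ($P = \left(-6\right) \left(-4\right) + \frac{1}{3 + 2} = 24 + \frac{1}{5} = \frac{121}{5} \approx 24.2$)
$- P = \left(-1\right) \frac{121}{5} = - \frac{121}{5}$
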